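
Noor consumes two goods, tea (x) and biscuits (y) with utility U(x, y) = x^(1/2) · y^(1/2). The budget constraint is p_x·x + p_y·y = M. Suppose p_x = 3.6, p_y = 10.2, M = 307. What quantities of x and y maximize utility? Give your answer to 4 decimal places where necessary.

Tangency: MRS = y/x = p_x/p_y.
Rearranging, p_y·y = p_x·x. Substituting into the budget gives p_x·x·(1 + 1) = M.
Demand: x*(p_x,p_y,M) = 0.5·M/p_x and y* = 0.5·M/p_y.
At p_x=3.6, p_y=10.2, M=307: x* = 0.5·307/3.6 = 42.6389, y* = 15.049.

x* = 42.6389, y* = 15.049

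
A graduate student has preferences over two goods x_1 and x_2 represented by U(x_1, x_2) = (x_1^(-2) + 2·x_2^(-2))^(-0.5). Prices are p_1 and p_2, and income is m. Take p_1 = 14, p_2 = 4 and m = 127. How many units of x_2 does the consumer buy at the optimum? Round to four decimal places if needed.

x_2* = 11.2205

With the ratio pinned down, the budget gives x_1* = m/(p_1 + p_2·(x_2/x_1)) and x_2* = (x_2/x_1)·x_1*.
Numerically x_2/x_1 = 1.912931, so x_1* = 127/(14 + 4·1.912931) = 5.8656 and x_2* = 1.912931·5.8656 = 11.2205.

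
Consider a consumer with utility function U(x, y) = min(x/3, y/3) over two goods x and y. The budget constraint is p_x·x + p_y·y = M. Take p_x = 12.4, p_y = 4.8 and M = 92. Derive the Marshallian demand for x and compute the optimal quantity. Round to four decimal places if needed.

With perfect complements, no substitution: consume in ratio x:y = 3:3.
Budget: p_x·x + p_y·x = M, so (3·p_x + 3·p_y)·x = 3·M.
Demand: x*(p_x,p_y,M) = 3·M/(3·p_x + 3·p_y), y* = 3·M/(3·p_x + 3·p_y).
Here 3·12.4 + 3·4.8 = 51.6, giving x* = 5.3488.

x* = 5.3488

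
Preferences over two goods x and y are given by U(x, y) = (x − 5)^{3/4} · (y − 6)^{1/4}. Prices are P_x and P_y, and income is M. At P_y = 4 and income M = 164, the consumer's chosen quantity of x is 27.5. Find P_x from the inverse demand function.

P_x = 4

This is Cobb-Douglas in (x−5, y−6): tangency gives 0.75·P_y·(y−6) = 0.25·P_x·(x−5).
After buying the subsistence bundle (5, 6), a share 0.75 of the remaining income goes to x: x* = 5 + 0.75·(M − 5P_x − 6P_y)/P_x.
Set x* = 27.5 in the demand function and solve for P_x: P_x = 4.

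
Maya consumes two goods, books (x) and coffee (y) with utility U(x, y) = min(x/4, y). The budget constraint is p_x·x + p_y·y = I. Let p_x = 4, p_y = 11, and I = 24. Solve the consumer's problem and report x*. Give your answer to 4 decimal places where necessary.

x* = 3.5556

Leontief preferences: the optimum is at the kink where x/4 = y/1, i.e. y = (1/4)·x.
Budget: p_x·x + p_y·(1/4)·x = I, so (4·p_x + p_y)·x = 4·I.
Demand: x*(p_x,p_y,I) = 4·I/(4·p_x + p_y), y* = I/(4·p_x + p_y).
Here 4·4 + 11 = 27, giving x* = 3.5556.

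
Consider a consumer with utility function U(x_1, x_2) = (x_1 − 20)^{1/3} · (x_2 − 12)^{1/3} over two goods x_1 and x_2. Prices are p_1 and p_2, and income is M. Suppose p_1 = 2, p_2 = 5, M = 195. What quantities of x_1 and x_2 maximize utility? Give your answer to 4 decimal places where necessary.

x_1* = 43.75, x_2* = 21.5

This is Cobb-Douglas in (x_1−20, x_2−12): tangency gives 1/3·p_2·(x_2−12) = 1/3·p_1·(x_1−20).
After buying the subsistence bundle (20, 12), a share 0.5 of the remaining income goes to x_1: x_1* = 20 + 0.5·(M − 20p_1 − 12p_2)/p_1.
Discretionary income = 195 − 20·2 − 12·5 = 95; x_1* = 20 + 0.5·95/2 = 43.75; x_2* = 12 + 0.5·95/5 = 21.5.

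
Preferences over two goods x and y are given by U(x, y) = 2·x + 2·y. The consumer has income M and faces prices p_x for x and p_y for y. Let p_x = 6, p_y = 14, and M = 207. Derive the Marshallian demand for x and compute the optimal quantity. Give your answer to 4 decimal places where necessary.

x* = 34.5

x gives more utility per dollar, so spend all income on x: x* = M/p_x, y* = 0.
Numerically: x* = 34.5, y* = 0.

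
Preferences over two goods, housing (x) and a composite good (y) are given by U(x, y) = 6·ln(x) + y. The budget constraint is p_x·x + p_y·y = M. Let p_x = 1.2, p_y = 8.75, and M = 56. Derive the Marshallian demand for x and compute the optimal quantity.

MU_x = 6/x, MU_y = 1. Tangency: 6/x = p_x/p_y.
So x*(p_x,p_y) = 6·p_y/p_x, independent of income; and y* = (M − 6·p_y)/p_y.
At the given prices: x* = 6·8.75/1.2 = 43.75.

x* = 43.75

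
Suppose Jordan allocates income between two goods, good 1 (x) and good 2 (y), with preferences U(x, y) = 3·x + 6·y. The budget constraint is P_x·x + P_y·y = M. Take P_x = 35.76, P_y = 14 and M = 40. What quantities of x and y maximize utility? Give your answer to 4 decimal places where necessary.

Perfect substitutes: compare marginal utility per dollar. 3/P_x vs 6/P_y → 0.0839 vs 0.4286.
y gives more utility per dollar, so spend all income on y: y* = M/P_y, x* = 0.
Numerically: x* = 0, y* = 2.8571.

x* = 0, y* = 2.8571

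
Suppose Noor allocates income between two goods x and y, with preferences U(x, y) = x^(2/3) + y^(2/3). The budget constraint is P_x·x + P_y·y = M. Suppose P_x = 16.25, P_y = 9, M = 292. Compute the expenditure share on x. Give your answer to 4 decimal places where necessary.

With the ratio pinned down, the budget gives x* = M/(P_x + P_y·(y/x)) and y* = (y/x)·x*.
Numerically y/x = 5.886167, so x* = 292/(16.25 + 9·5.886167) = 4.2181 and y* = 5.886167·4.2181 = 24.8284.
Expenditure on x: 16.25·4.2181 = 68.5441; share = 0.2347.

share on x = 0.2347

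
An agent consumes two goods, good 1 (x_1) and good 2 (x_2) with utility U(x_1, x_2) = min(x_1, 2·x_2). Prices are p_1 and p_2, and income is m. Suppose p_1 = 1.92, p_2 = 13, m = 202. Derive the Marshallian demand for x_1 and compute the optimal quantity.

x_1* = 23.9905

With perfect complements, no substitution: consume in ratio x_1:x_2 = 2:1.
Budget: p_1·x_1 + p_2·(1/2)·x_1 = m, so (2·p_1 + p_2)·x_1 = 2·m.
Demand: x_1*(p_1,p_2,m) = 2·m/(2·p_1 + p_2), x_2* = m/(2·p_1 + p_2).
Here 2·1.92 + 13 = 16.84, giving x_1* = 23.9905.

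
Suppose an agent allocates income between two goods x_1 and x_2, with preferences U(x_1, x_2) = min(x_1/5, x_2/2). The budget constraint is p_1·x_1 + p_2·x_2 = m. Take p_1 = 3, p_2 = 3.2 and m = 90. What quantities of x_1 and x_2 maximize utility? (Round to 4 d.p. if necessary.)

With perfect complements, no substitution: consume in ratio x_1:x_2 = 5:2.
Budget: p_1·x_1 + p_2·(2/5)·x_1 = m, so (5·p_1 + 2·p_2)·x_1 = 5·m.
Demand: x_1*(p_1,p_2,m) = 5·m/(5·p_1 + 2·p_2), x_2* = 2·m/(5·p_1 + 2·p_2).
Here 5·3 + 2·3.2 = 21.4, giving x_1* = 21.028 and x_2* = 8.4112.

x_1* = 21.028, x_2* = 8.4112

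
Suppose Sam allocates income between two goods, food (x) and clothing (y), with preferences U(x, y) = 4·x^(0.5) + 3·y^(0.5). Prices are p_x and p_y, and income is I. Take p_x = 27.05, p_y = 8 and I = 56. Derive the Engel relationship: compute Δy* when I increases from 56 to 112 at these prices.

Δy* = 4.5878

With the ratio pinned down, the budget gives x* = I/(p_x + p_y·(y/x)) and y* = (y/x)·x*.
Numerically y/x = 6.430979, so x* = 56/(27.05 + 8·6.430979) = 0.7134 and y* = 6.430979·0.7134 = 4.5878.
At I' = 112: y* = 9.1757. Change: 9.1757 − 4.5878 = 4.5878.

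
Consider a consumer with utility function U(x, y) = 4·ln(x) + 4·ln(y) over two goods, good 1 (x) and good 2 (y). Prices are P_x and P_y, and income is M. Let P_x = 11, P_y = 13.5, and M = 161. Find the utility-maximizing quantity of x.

x* = 7.3182

MU_x/MU_y = (4·y)/(4·x); tangency sets this equal to P_x/P_y.
So 4·P_y·y = 4·P_x·x; combined with the budget, a share 0.5 of income goes to x.
Demand: x*(P_x,P_y,M) = 0.5·M/P_x and y* = 0.5·M/P_y.
At P_x=11, P_y=13.5, M=161: x* = 0.5·161/11 = 7.3182.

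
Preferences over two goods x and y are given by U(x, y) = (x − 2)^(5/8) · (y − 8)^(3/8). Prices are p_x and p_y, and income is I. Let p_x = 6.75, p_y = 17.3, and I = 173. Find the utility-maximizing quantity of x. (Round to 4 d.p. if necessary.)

This is Cobb-Douglas in (x−2, y−8): tangency gives 0.625·p_y·(y−8) = 0.375·p_x·(x−2).
Substituting into the budget: x* = 2 + 0.625·(I − 2·p_x − 8·p_y)/p_x, and y* = 8 + 0.375·(…)/p_y.
Discretionary income = 173 − 2·6.75 − 8·17.3 = 21.1; x* = 2 + 0.625·21.1/6.75 = 3.9537.

x* = 3.9537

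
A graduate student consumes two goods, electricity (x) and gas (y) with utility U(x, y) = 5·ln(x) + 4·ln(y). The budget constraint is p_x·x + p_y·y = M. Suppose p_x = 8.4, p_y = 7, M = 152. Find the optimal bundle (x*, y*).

Demand: x*(p_x,p_y,M) = 5/9·M/p_x and y* = 4/9·M/p_y.
At p_x=8.4, p_y=7, M=152: x* = 5/9·152/8.4 = 10.0529, y* = 9.6508.

x* = 10.0529, y* = 9.6508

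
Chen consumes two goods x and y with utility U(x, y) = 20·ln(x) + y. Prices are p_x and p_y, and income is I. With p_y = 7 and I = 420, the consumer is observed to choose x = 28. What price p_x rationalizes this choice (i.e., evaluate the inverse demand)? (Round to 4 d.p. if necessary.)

p_x = 5

Set MRS = p_x/p_y: (20/x)/1 = p_x/p_y.
So x*(p_x,p_y) = 20·p_y/p_x, independent of income; and y* = (I − 20·p_y)/p_y.
Set x* = 28 in the demand function and solve for p_x: p_x = 5.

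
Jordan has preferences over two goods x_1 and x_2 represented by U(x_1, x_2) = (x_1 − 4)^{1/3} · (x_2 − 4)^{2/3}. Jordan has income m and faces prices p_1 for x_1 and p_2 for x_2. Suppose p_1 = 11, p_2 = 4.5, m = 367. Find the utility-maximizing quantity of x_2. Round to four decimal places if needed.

x_2* = 49.1852

This is Cobb-Douglas in (x_1−4, x_2−4): tangency gives 1/3·p_2·(x_2−4) = 2/3·p_1·(x_1−4).
Substituting into the budget: x_1* = 4 + 1/3·(m − 4·p_1 − 4·p_2)/p_1, and x_2* = 4 + 2/3·(…)/p_2.
Discretionary income = 367 − 4·11 − 4·4.5 = 305; x_2* = 4 + 2/3·305/4.5 = 49.1852.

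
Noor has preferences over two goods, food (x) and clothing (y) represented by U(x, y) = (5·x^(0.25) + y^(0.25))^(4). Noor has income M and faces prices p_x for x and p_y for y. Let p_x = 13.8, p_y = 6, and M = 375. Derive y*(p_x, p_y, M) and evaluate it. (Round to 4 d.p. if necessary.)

With the ratio pinned down, the budget gives x* = M/(p_x + p_y·(y/x)) and y* = (y/x)·x*.
Numerically y/x = 0.355094, so x* = 375/(13.8 + 6·0.355094) = 23.5397 and y* = 0.355094·23.5397 = 8.3588.

y* = 8.3588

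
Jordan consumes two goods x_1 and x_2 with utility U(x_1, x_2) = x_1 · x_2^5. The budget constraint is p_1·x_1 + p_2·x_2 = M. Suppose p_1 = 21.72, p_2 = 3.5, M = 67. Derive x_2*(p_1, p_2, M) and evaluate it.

MU_x_1/MU_x_2 = (x_2)/(5·x_1); tangency sets this equal to p_1/p_2.
So p_2·x_2 = 5·p_1·x_1; combined with the budget, a share 1/6 of income goes to x_1.
Demand: x_1*(p_1,p_2,M) = 1/6·M/p_1 and x_2* = 5/6·M/p_2.
At p_1=21.72, p_2=3.5, M=67: x_2* = 5/6·67/3.5 = 15.9524.

x_2* = 15.9524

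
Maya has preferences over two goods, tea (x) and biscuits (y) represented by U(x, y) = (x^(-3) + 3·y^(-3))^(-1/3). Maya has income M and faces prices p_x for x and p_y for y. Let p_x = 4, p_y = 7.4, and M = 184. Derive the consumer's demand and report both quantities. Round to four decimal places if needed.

MRS = MU_x/MU_y = (1/3)·(y/x)^(4). Set equal to p_x/p_y.
Solve for the ratio: y/x = [3·p_x/p_y]^(0.25).
Substitute y = (y/x)·x into the budget: x* = M/(p_x + p_y·(y/x)).
Numerically y/x = 1.128463, so x* = 184/(4 + 7.4·1.128463) = 14.898 and y* = 1.128463·14.898 = 16.8119.

x* = 14.898, y* = 16.8119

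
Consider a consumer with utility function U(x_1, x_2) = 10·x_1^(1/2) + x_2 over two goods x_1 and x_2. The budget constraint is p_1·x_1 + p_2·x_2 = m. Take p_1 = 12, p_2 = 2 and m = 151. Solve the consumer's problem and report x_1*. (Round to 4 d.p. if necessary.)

Solve: √x_1 = 5·p_2/p_1, so x_1*(p_1,p_2) = (5·p_2/p_1)², and x_2* = (m − p_1·x_1*)/p_2.
Plugging in: x_1* = (5·2/12)² = 0.6944.

x_1* = 0.6944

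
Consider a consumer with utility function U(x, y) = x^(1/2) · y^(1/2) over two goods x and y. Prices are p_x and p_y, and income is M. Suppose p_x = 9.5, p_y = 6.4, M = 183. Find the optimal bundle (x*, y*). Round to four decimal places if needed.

x* = 9.6316, y* = 14.2969

MU_x/MU_y = (0.5·y)/(0.5·x); tangency sets this equal to p_x/p_y.
Rearranging, p_y·y = p_x·x. Substituting into the budget gives p_x·x·(1 + 1) = M.
Demand: x*(p_x,p_y,M) = 0.5·M/p_x and y* = 0.5·M/p_y.
At p_x=9.5, p_y=6.4, M=183: x* = 0.5·183/9.5 = 9.6316, y* = 14.2969.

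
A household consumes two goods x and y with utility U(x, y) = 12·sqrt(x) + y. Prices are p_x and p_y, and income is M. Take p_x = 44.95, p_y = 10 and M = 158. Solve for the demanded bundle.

x* = 1.7817, y* = 7.7911

Utility is quasi-linear in y; the FOC for x is 6/√x = p_x/p_y.
Thus x* = (6·p_y/p_x)² — independent of M — with the rest of income spent on y.
Plugging in: x* = (6·10/44.95)² = 1.7817, y* = 7.7911.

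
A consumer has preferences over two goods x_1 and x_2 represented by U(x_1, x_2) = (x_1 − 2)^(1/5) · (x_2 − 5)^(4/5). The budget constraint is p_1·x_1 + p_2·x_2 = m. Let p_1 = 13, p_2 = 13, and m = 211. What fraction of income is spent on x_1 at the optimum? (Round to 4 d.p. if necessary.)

share on x_1 = 0.237

Let x_1' = x_1−2, x_2' = x_2−5. MRS = (1/4)·x_2'/x_1' = p_1/p_2.
Substituting into the budget: x_1* = 2 + 0.2·(m − 2·p_1 − 5·p_2)/p_1, and x_2* = 5 + 0.8·(…)/p_2.
Discretionary income = 211 − 2·13 − 5·13 = 120; x_1* = 2 + 0.2·120/13 = 3.8462; x_2* = 5 + 0.8·120/13 = 12.3846.
Expenditure on x_1: 13·3.8462 = 50; share = 0.237.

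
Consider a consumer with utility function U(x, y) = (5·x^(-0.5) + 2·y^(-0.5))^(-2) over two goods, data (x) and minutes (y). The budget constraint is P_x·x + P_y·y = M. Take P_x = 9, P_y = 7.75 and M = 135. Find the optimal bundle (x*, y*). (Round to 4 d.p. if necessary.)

x* = 9.8913, y* = 5.9327

From the CES first-order condition, (5/2)·(y/x)^(1.5) = P_x/P_y.
Hence y/x = ((2/5)·P_x/P_y)^(1/(1.5)), i.e. raised to the 2/3 power.
Substitute y = (y/x)·x into the budget: x* = M/(P_x + P_y·(y/x)).
Numerically y/x = 0.599792, so x* = 135/(9 + 7.75·0.599792) = 9.8913 and y* = 0.599792·9.8913 = 5.9327.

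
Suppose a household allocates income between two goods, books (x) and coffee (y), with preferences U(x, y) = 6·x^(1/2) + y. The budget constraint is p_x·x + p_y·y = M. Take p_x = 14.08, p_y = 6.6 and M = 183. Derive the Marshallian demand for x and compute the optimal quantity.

x* = 1.9775

Utility is quasi-linear in y; the FOC for x is 3/√x = p_x/p_y.
Thus x* = (3·p_y/p_x)² — independent of M — with the rest of income spent on y.
Plugging in: x* = (3·6.6/14.08)² = 1.9775.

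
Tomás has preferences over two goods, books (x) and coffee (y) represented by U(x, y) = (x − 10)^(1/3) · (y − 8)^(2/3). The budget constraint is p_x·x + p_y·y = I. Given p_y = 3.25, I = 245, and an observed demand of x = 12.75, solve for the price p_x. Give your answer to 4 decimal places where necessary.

MRS = (1/2)·(y−8)/(x−10). Tangency with p_x/p_y gives y−8 = 2·(p_x/p_y)·(x−10).
After buying the subsistence bundle (10, 8), a share 1/3 of the remaining income goes to x: x* = 10 + 1/3·(I − 10p_x − 8p_y)/p_x.
Set x* = 12.75 in the demand function and solve for p_x: p_x = 12.

p_x = 12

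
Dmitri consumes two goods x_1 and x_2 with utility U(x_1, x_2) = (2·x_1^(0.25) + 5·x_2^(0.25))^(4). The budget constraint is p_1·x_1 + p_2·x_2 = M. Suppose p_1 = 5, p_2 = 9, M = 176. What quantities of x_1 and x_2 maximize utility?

From the CES first-order condition, (2/5)·(x_2/x_1)^(0.75) = p_1/p_2.
Hence x_2/x_1 = ((5/2)·p_1/p_2)^(1/(0.75)), i.e. raised to the 4/3 power.
Substitute x_2 = (x_2/x_1)·x_1 into the budget: x_1* = M/(p_1 + p_2·(x_2/x_1)).
Numerically x_2/x_1 = 1.549613, so x_1* = 176/(5 + 9·1.549613) = 9.2893 and x_2* = 1.549613·9.2893 = 14.3948.

x_1* = 9.2893, x_2* = 14.3948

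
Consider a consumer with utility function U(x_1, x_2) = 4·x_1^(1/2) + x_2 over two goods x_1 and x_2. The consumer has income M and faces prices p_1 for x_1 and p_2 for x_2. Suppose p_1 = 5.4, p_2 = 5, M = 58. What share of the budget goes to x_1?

Utility is quasi-linear in x_2; the FOC for x_1 is 2/√x_1 = p_1/p_2.
Thus x_1* = (2·p_2/p_1)² — independent of M — with the rest of income spent on x_2.
Plugging in: x_1* = (2·5/5.4)² = 3.4294, x_2* = 7.8963.
Expenditure on x_1: 5.4·3.4294 = 18.5185; share = 0.3193.

share on x_1 = 0.3193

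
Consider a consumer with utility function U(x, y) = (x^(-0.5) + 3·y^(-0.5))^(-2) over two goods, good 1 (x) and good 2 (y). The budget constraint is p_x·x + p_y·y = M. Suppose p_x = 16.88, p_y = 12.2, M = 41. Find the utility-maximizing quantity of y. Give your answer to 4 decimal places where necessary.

y* = 2.1884

MU_x ∝ x^(-1.5), MU_y ∝ 3·y^(-1.5), so MRS = (1/3)·(y/x)^(1.5) = p_x/p_y.
Solve for the ratio: y/x = [3·p_x/p_y]^(2/3).
With the ratio pinned down, the budget gives x* = M/(p_x + p_y·(y/x)) and y* = (y/x)·x*.
Numerically y/x = 2.582791, so x* = 41/(16.88 + 12.2·2.582791) = 0.8473 and y* = 2.582791·0.8473 = 2.1884.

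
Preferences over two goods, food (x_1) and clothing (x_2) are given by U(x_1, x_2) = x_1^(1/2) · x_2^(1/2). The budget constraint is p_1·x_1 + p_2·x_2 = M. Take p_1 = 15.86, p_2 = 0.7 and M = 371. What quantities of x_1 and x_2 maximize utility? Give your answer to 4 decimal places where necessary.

x_1* = 11.6961, x_2* = 265

Tangency: MRS = x_2/x_1 = p_1/p_2.
So 0.5·p_2·x_2 = 0.5·p_1·x_1; combined with the budget, a share 0.5 of income goes to x_1.
Demand: x_1*(p_1,p_2,M) = 0.5·M/p_1 and x_2* = 0.5·M/p_2.
At p_1=15.86, p_2=0.7, M=371: x_1* = 0.5·371/15.86 = 11.6961, x_2* = 265.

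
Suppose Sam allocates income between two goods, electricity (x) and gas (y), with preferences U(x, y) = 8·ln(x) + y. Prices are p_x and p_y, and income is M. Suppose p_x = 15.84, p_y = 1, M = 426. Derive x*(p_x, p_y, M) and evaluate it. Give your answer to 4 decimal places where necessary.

MU_x = 8/x, MU_y = 1. Tangency: 8/x = p_x/p_y.
So x*(p_x,p_y) = 8·p_y/p_x, independent of income; and y* = (M − 8·p_y)/p_y.
At the given prices: x* = 8·1/15.84 = 0.5051.

x* = 0.5051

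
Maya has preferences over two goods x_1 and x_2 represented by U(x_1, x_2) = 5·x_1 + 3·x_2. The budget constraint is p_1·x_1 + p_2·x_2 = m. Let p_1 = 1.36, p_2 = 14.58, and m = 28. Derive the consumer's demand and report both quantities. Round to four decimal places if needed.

Perfect substitutes: compare marginal utility per dollar. 5/p_1 vs 3/p_2 → 3.6765 vs 0.2058.
x_1 gives more utility per dollar, so spend all income on x_1: x_1* = m/p_1, x_2* = 0.
Numerically: x_1* = 20.5882, x_2* = 0.

x_1* = 20.5882, x_2* = 0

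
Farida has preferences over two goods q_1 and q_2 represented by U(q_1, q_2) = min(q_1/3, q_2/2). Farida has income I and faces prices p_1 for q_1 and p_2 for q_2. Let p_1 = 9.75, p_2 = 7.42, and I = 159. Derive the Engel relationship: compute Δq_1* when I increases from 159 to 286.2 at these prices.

Δq_1* = 8.655

With perfect complements, no substitution: consume in ratio q_1:q_2 = 3:2.
Budget: p_1·q_1 + p_2·(2/3)·q_1 = I, so (3·p_1 + 2·p_2)·q_1 = 3·I.
Demand: q_1*(p_1,p_2,I) = 3·I/(3·p_1 + 2·p_2), q_2* = 2·I/(3·p_1 + 2·p_2).
Here 3·9.75 + 2·7.42 = 44.09, giving q_1* = 10.8188.
At I' = 286.2: q_1* = 19.4738. Change: 19.4738 − 10.8188 = 8.655.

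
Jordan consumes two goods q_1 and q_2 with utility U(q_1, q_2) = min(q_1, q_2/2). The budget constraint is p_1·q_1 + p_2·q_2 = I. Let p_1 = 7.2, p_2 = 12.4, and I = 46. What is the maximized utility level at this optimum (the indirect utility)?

With perfect complements, no substitution: consume in ratio q_1:q_2 = 1:2.
Budget: p_1·q_1 + p_2·2·q_1 = I, so (p_1 + 2·p_2)·q_1 = I.
Demand: q_1*(p_1,p_2,I) = I/(p_1 + 2·p_2), q_2* = 2·I/(p_1 + 2·p_2).
Here 7.2 + 2·12.4 = 32, giving q_1* = 1.4375 and q_2* = 2.875.
Utility at the optimum: U(1.4375, 2.875) = 1.4375.

V = 1.4375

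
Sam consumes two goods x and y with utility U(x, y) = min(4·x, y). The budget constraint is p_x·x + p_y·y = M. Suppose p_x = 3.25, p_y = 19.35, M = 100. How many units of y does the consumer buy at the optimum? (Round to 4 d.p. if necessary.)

Leontief preferences: the optimum is at the kink where x/1 = y/4, i.e. y = 4·x.
Budget: p_x·x + p_y·4·x = M, so (p_x + 4·p_y)·x = M.
Demand: x*(p_x,p_y,M) = M/(p_x + 4·p_y), y* = 4·M/(p_x + 4·p_y).
Here 3.25 + 4·19.35 = 80.65, giving y* = 4.9597.

y* = 4.9597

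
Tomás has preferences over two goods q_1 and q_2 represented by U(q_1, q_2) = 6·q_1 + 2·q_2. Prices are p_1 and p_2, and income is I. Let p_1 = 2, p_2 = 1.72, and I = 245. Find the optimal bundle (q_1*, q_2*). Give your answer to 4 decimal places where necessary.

Perfect substitutes: compare marginal utility per dollar. 6/p_1 vs 2/p_2 → 3 vs 1.1628.
q_1 gives more utility per dollar, so spend all income on q_1: q_1* = I/p_1, q_2* = 0.
Numerically: q_1* = 122.5, q_2* = 0.

q_1* = 122.5, q_2* = 0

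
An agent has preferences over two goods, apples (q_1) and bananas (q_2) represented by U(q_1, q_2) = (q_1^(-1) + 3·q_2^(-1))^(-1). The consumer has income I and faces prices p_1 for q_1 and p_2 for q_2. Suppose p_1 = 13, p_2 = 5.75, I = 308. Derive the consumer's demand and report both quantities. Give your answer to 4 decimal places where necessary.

MU_q_1 ∝ q_1^(-2), MU_q_2 ∝ 3·q_2^(-2), so MRS = (1/3)·(q_2/q_1)^(2) = p_1/p_2.
Solve for the ratio: q_2/q_1 = [3·p_1/p_2]^(0.5).
Substitute q_2 = (q_2/q_1)·q_1 into the budget: q_1* = I/(p_1 + p_2·(q_2/q_1)).
Numerically q_2/q_1 = 2.604344, so q_1* = 308/(13 + 5.75·2.604344) = 11.0098 and q_2* = 2.604344·11.0098 = 28.6734.

q_1* = 11.0098, q_2* = 28.6734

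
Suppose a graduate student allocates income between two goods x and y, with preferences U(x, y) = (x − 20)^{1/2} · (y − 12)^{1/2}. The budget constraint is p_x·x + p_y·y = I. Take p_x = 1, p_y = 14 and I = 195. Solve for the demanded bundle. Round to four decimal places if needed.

MRS = (y−12)/(x−20). Tangency with p_x/p_y gives y−12 = (p_x/p_y)·(x−20).
Substituting into the budget: x* = 20 + 0.5·(I − 20·p_x − 12·p_y)/p_x, and y* = 12 + 0.5·(…)/p_y.
Discretionary income = 195 − 20·1 − 12·14 = 7; x* = 20 + 0.5·7/1 = 23.5; y* = 12 + 0.5·7/14 = 12.25.

x* = 23.5, y* = 12.25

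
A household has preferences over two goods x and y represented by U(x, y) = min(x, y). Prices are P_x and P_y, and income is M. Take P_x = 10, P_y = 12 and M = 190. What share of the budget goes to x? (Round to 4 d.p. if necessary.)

Leontief preferences: the optimum is at the kink where x/1 = y/1, i.e. y = x.
Budget: P_x·x + P_y·x = M, so (P_x + P_y)·x = M.
Demand: x*(P_x,P_y,M) = M/(P_x + P_y), y* = M/(P_x + P_y).
Here 10 + 12 = 22, giving x* = 8.6364 and y* = 8.6364.
Expenditure on x: 10·8.6364 = 86.3636; share = 0.4545.

share on x = 0.4545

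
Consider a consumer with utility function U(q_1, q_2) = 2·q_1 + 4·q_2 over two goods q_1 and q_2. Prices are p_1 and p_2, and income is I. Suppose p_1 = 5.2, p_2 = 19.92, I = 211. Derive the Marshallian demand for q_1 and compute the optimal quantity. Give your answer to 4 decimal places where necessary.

q_1* = 40.5769

q_1 gives more utility per dollar, so spend all income on q_1: q_1* = I/p_1, q_2* = 0.
Numerically: q_1* = 40.5769, q_2* = 0.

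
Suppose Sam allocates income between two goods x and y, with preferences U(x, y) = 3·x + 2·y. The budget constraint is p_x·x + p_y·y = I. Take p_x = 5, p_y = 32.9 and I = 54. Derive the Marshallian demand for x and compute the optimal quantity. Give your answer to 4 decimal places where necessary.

x* = 10.8

Perfect substitutes: compare marginal utility per dollar. 3/p_x vs 2/p_y → 0.6 vs 0.0608.
x gives more utility per dollar, so spend all income on x: x* = I/p_x, y* = 0.
Numerically: x* = 10.8, y* = 0.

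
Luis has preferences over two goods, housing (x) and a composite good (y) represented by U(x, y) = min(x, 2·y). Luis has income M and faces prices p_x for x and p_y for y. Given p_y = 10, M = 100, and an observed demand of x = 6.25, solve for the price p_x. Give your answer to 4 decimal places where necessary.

With perfect complements, no substitution: consume in ratio x:y = 2:1.
Budget: p_x·x + p_y·(1/2)·x = M, so (2·p_x + p_y)·x = 2·M.
Demand: x*(p_x,p_y,M) = 2·M/(2·p_x + p_y), y* = M/(2·p_x + p_y).
Set x* = 6.25 in the demand function and solve for p_x: p_x = 11.

p_x = 11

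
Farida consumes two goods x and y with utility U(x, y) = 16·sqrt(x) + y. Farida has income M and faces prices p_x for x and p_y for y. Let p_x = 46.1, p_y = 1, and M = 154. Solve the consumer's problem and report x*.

Set MRS = p_x/p_y: 8·x^(−1/2) = p_x/p_y.
Thus x* = (8·p_y/p_x)² — independent of M — with the rest of income spent on y.
Plugging in: x* = (8·1/46.1)² = 0.0301.

x* = 0.0301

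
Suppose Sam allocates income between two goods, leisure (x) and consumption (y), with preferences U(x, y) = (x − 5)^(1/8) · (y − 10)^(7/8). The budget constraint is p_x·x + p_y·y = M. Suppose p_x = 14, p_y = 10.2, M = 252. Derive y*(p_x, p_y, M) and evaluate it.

y* = 16.8627

Discretionary income = 252 − 5·14 − 10·10.2 = 80; y* = 10 + 0.875·80/10.2 = 16.8627.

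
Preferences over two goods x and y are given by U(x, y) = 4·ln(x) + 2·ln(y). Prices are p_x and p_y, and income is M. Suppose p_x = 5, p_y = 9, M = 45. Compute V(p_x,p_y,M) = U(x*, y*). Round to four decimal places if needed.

V = 8.1887

MU_x/MU_y = (4·y)/(2·x); tangency sets this equal to p_x/p_y.
Rearranging, p_y·y = (1/2)·p_x·x. Substituting into the budget gives p_x·x·(1 + (1/2)) = M.
Demand: x*(p_x,p_y,M) = 2/3·M/p_x and y* = 1/3·M/p_y.
At p_x=5, p_y=9, M=45: x* = 2/3·45/5 = 6, y* = 1.6667.
Utility at the optimum: U(6, 1.6667) = 8.1887.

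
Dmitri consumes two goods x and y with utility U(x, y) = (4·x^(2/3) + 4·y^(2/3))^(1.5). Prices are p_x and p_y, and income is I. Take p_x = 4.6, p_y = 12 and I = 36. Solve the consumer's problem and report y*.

MRS = MU_x/MU_y = (y/x)^(1/3). Set equal to p_x/p_y.
Solve for the ratio: y/x = [p_x/p_y]^(3).
Substitute y = (y/x)·x into the budget: x* = I/(p_x + p_y·(y/x)).
Numerically y/x = 0.056329, so x* = 36/(4.6 + 12·0.056329) = 6.8234 and y* = 0.056329·6.8234 = 0.3844.

y* = 0.3844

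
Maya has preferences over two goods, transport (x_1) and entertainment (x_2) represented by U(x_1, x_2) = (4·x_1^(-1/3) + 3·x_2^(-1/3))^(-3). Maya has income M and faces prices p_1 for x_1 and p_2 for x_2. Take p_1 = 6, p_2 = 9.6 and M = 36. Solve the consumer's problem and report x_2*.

MRS = MU_x_1/MU_x_2 = (4/3)·(x_2/x_1)^(4/3). Set equal to p_1/p_2.
Hence x_2/x_1 = ((3/4)·p_1/p_2)^(1/(4/3)), i.e. raised to the 0.75 power.
With the ratio pinned down, the budget gives x_1* = M/(p_1 + p_2·(x_2/x_1)) and x_2* = (x_2/x_1)·x_1*.
Numerically x_2/x_1 = 0.566508, so x_1* = 36/(6 + 9.6·0.566508) = 3.1473 and x_2* = 0.566508·3.1473 = 1.783.

x_2* = 1.783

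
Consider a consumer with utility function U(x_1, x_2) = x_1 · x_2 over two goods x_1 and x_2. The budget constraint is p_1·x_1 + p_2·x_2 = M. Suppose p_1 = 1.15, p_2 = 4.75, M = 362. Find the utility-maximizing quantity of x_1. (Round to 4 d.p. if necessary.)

MU_x_1/MU_x_2 = (x_2)/(x_1); tangency sets this equal to p_1/p_2.
So p_2·x_2 = p_1·x_1; combined with the budget, a share 0.5 of income goes to x_1.
Demand: x_1*(p_1,p_2,M) = 0.5·M/p_1 and x_2* = 0.5·M/p_2.
At p_1=1.15, p_2=4.75, M=362: x_1* = 0.5·362/1.15 = 157.3913.

x_1* = 157.3913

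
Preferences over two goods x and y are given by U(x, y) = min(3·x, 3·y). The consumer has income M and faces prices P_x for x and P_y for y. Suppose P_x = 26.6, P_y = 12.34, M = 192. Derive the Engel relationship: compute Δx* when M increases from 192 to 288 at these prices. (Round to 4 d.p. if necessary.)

Δx* = 2.4653

Leontief preferences: the optimum is at the kink where x/3 = y/3, i.e. y = x.
Budget: P_x·x + P_y·x = M, so (3·P_x + 3·P_y)·x = 3·M.
Demand: x*(P_x,P_y,M) = 3·M/(3·P_x + 3·P_y), y* = 3·M/(3·P_x + 3·P_y).
Here 3·26.6 + 3·12.34 = 116.82, giving x* = 4.9307.
At M' = 288: x* = 7.396. Change: 7.396 − 4.9307 = 2.4653.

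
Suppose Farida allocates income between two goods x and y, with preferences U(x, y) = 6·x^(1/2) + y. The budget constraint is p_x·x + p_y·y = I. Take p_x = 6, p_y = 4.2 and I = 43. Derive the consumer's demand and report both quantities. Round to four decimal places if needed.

Set MRS = p_x/p_y: 3·x^(−1/2) = p_x/p_y.
Thus x* = (3·p_y/p_x)² — independent of I — with the rest of income spent on y.
Plugging in: x* = (3·4.2/6)² = 4.41, y* = 3.9381.

x* = 4.41, y* = 3.9381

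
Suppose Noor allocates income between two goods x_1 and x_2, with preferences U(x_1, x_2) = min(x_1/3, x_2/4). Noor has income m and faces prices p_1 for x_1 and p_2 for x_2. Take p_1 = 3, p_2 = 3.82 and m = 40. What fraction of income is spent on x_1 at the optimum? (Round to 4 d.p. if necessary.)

share on x_1 = 0.3707

With perfect complements, no substitution: consume in ratio x_1:x_2 = 3:4.
Budget: p_1·x_1 + p_2·(4/3)·x_1 = m, so (3·p_1 + 4·p_2)·x_1 = 3·m.
Demand: x_1*(p_1,p_2,m) = 3·m/(3·p_1 + 4·p_2), x_2* = 4·m/(3·p_1 + 4·p_2).
Here 3·3 + 4·3.82 = 24.28, giving x_1* = 4.9423 and x_2* = 6.5898.
Expenditure on x_1: 3·4.9423 = 14.827; share = 0.3707.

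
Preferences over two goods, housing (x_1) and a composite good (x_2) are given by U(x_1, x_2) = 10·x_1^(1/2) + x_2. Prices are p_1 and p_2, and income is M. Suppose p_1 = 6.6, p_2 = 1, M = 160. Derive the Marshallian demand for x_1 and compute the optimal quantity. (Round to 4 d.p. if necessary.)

x_1* = 0.5739

MU_x_1 = 5/√x_1, MU_x_2 = 1. Tangency: 5/√x_1 = p_1/p_2.
Thus x_1* = (5·p_2/p_1)² — independent of M — with the rest of income spent on x_2.
Plugging in: x_1* = (5·1/6.6)² = 0.5739.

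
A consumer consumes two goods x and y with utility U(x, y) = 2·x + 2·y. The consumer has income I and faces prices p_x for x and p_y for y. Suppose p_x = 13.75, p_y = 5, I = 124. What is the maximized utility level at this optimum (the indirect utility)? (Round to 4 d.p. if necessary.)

V = 49.6

Perfect substitutes: compare marginal utility per dollar. 2/p_x vs 2/p_y → 0.1455 vs 0.4.
y gives more utility per dollar, so spend all income on y: y* = I/p_y, x* = 0.
Numerically: x* = 0, y* = 24.8.
Utility at the optimum: U(0, 24.8) = 49.6.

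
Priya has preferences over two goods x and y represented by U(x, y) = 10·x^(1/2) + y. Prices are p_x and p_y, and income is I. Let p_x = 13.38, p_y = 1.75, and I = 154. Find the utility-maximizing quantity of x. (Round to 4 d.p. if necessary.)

MU_x = 5/√x, MU_y = 1. Tangency: 5/√x = p_x/p_y.
Solve: √x = 5·p_y/p_x, so x*(p_x,p_y) = (5·p_y/p_x)², and y* = (I − p_x·x*)/p_y.
Plugging in: x* = (5·1.75/13.38)² = 0.4277.

x* = 0.4277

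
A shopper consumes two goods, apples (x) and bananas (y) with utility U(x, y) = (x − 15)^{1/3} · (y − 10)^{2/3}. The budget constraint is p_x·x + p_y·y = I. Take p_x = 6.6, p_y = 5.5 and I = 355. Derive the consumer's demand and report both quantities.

Let x' = x−15, y' = y−10. MRS = (1/2)·y'/x' = p_x/p_y.
Substituting into the budget: x* = 15 + 1/3·(I − 15·p_x − 10·p_y)/p_x, and y* = 10 + 2/3·(…)/p_y.
Discretionary income = 355 − 15·6.6 − 10·5.5 = 201; x* = 15 + 1/3·201/6.6 = 25.1515; y* = 10 + 2/3·201/5.5 = 34.3636.

x* = 25.1515, y* = 34.3636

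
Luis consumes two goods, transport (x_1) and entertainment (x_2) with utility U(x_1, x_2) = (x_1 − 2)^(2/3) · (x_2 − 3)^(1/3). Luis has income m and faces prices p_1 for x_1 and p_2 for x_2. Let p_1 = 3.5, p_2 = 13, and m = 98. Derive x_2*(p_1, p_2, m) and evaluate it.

Let x_1' = x_1−2, x_2' = x_2−3. MRS = 2·x_2'/x_1' = p_1/p_2.
Substituting into the budget: x_1* = 2 + 2/3·(m − 2·p_1 − 3·p_2)/p_1, and x_2* = 3 + 1/3·(…)/p_2.
Discretionary income = 98 − 2·3.5 − 3·13 = 52; x_2* = 3 + 1/3·52/13 = 4.3333.

x_2* = 4.3333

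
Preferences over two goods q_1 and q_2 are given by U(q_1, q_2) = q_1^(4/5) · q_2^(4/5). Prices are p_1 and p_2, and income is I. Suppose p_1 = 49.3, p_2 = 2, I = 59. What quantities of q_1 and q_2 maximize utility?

q_1* = 0.5984, q_2* = 14.75

The MRS is q_2/q_1. Set MRS = p_1/p_2.
So 0.8·p_2·q_2 = 0.8·p_1·q_1; combined with the budget, a share 0.5 of income goes to q_1.
Demand: q_1*(p_1,p_2,I) = 0.5·I/p_1 and q_2* = 0.5·I/p_2.
At p_1=49.3, p_2=2, I=59: q_1* = 0.5·59/49.3 = 0.5984, q_2* = 14.75.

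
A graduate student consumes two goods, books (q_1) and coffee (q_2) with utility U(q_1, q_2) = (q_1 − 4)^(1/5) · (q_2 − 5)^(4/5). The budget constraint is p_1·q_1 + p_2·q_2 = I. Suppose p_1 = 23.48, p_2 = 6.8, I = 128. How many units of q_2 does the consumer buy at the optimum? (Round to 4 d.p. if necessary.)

q_2* = 5.0094

Discretionary income = 128 − 4·23.48 − 5·6.8 = 0.08; q_2* = 5 + 0.8·0.08/6.8 = 5.0094.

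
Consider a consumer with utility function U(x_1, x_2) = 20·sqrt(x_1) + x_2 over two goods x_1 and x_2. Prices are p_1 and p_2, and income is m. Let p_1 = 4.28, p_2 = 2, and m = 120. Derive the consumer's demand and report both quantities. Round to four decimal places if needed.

Plugging in: x_1* = (10·2/4.28)² = 21.836, x_2* = 13.271.

x_1* = 21.836, x_2* = 13.271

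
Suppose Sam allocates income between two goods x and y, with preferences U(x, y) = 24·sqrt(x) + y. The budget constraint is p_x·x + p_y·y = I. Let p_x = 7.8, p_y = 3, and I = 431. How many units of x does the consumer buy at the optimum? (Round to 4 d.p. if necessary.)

x* = 21.3018

MU_x = 12/√x, MU_y = 1. Tangency: 12/√x = p_x/p_y.
Thus x* = (12·p_y/p_x)² — independent of I — with the rest of income spent on y.
Plugging in: x* = (12·3/7.8)² = 21.3018.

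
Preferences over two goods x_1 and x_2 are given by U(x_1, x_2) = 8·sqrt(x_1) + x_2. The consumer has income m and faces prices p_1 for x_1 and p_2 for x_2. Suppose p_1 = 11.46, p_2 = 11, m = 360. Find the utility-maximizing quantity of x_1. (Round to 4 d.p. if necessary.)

Utility is quasi-linear in x_2; the FOC for x_1 is 4/√x_1 = p_1/p_2.
Solve: √x_1 = 4·p_2/p_1, so x_1*(p_1,p_2) = (4·p_2/p_1)², and x_2* = (m − p_1·x_1*)/p_2.
Plugging in: x_1* = (4·11/11.46)² = 14.7413.

x_1* = 14.7413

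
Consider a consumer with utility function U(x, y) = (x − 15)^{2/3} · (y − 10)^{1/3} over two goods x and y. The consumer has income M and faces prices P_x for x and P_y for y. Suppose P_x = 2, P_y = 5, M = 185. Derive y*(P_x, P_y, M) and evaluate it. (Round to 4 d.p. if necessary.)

Discretionary income = 185 − 15·2 − 10·5 = 105; y* = 10 + 1/3·105/5 = 17.

y* = 17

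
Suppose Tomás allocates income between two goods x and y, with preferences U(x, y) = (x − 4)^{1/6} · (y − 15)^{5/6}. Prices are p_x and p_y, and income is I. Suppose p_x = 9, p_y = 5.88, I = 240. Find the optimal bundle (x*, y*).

x* = 6.1444, y* = 31.4116

After buying the subsistence bundle (4, 15), a share 1/6 of the remaining income goes to x: x* = 4 + 1/6·(I − 4p_x − 15p_y)/p_x.
Discretionary income = 240 − 4·9 − 15·5.88 = 115.8; x* = 4 + 1/6·115.8/9 = 6.1444; y* = 15 + 5/6·115.8/5.88 = 31.4116.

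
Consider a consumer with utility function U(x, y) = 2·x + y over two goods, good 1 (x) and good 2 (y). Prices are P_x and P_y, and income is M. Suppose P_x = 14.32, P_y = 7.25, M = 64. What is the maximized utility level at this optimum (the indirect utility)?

Perfect substitutes: compare marginal utility per dollar. 2/P_x vs 1/P_y → 0.1397 vs 0.1379.
x gives more utility per dollar, so spend all income on x: x* = M/P_x, y* = 0.
Numerically: x* = 4.4693, y* = 0.
Utility at the optimum: U(4.4693, 0) = 8.9385.

V = 8.9385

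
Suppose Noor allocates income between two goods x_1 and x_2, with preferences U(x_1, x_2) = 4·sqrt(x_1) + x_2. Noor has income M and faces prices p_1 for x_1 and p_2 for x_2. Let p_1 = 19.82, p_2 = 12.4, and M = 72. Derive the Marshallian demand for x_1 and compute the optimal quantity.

x_1* = 1.5657

Set MRS = p_1/p_2: 2·x_1^(−1/2) = p_1/p_2.
Solve: √x_1 = 2·p_2/p_1, so x_1*(p_1,p_2) = (2·p_2/p_1)², and x_2* = (M − p_1·x_1*)/p_2.
Plugging in: x_1* = (2·12.4/19.82)² = 1.5657.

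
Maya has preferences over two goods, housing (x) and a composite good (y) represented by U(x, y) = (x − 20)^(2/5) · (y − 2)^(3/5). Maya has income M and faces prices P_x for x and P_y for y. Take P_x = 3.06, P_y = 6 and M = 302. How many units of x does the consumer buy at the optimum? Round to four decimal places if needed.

x* = 49.9085

This is Cobb-Douglas in (x−20, y−2): tangency gives 0.4·P_y·(y−2) = 0.6·P_x·(x−20).
Substituting into the budget: x* = 20 + 0.4·(M − 20·P_x − 2·P_y)/P_x, and y* = 2 + 0.6·(…)/P_y.
Discretionary income = 302 − 20·3.06 − 2·6 = 228.8; x* = 20 + 0.4·228.8/3.06 = 49.9085.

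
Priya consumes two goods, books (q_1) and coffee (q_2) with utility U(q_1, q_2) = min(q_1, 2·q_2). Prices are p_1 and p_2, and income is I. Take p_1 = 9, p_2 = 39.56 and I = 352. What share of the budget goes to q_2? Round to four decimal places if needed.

share on q_2 = 0.6873

Leontief preferences: the optimum is at the kink where q_1/2 = q_2/1, i.e. q_2 = (1/2)·q_1.
Budget: p_1·q_1 + p_2·(1/2)·q_1 = I, so (2·p_1 + p_2)·q_1 = 2·I.
Demand: q_1*(p_1,p_2,I) = 2·I/(2·p_1 + p_2), q_2* = I/(2·p_1 + p_2).
Here 2·9 + 39.56 = 57.56, giving q_1* = 12.2307 and q_2* = 6.1154.
Expenditure on q_2: 39.56·6.1154 = 241.9236; share = 0.6873.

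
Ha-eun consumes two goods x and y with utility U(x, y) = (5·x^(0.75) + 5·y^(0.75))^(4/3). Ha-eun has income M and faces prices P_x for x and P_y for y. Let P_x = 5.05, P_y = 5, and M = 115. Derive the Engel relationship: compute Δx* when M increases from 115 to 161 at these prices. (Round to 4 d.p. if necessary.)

From the CES first-order condition, (y/x)^(0.25) = P_x/P_y.
Hence y/x = (P_x/P_y)^(1/(0.25)), i.e. raised to the 4 power.
Substitute y = (y/x)·x into the budget: x* = M/(P_x + P_y·(y/x)).
Numerically y/x = 1.040604, so x* = 115/(5.05 + 5·1.040604) = 11.2162.
At M' = 161: x* = 15.7027. Change: 15.7027 − 11.2162 = 4.4865.

Δx* = 4.4865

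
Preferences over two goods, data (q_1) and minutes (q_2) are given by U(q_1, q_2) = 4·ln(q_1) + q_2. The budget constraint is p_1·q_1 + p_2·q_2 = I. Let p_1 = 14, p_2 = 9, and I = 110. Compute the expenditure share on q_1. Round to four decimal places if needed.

MU_q_1 = 4/q_1, MU_q_2 = 1. Tangency: 4/q_1 = p_1/p_2.
So q_1*(p_1,p_2) = 4·p_2/p_1, independent of income; and q_2* = (I − 4·p_2)/p_2.
At the given prices: q_1* = 4·9/14 = 2.5714, and q_2* = 8.2222.
Expenditure on q_1: 14·2.5714 = 36; share = 0.3273.

share on q_1 = 0.3273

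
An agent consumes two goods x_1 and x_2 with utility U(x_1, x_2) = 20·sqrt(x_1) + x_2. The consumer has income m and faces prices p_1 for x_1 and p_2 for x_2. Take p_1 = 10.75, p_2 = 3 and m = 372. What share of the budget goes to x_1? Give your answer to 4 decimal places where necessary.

share on x_1 = 0.2251

MU_x_1 = 10/√x_1, MU_x_2 = 1. Tangency: 10/√x_1 = p_1/p_2.
Solve: √x_1 = 10·p_2/p_1, so x_1*(p_1,p_2) = (10·p_2/p_1)², and x_2* = (m − p_1·x_1*)/p_2.
Plugging in: x_1* = (10·3/10.75)² = 7.788, x_2* = 96.093.
Expenditure on x_1: 10.75·7.788 = 83.7209; share = 0.2251.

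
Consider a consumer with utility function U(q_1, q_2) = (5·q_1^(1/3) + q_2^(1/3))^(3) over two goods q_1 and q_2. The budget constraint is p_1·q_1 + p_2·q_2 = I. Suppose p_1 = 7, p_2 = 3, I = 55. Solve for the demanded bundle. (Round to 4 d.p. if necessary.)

MRS = MU_q_1/MU_q_2 = 5·(q_2/q_1)^(2/3). Set equal to p_1/p_2.
Hence q_2/q_1 = ((1/5)·p_1/p_2)^(1/(2/3)), i.e. raised to the 1.5 power.
Substitute q_2 = (q_2/q_1)·q_1 into the budget: q_1* = I/(p_1 + p_2·(q_2/q_1)).
Numerically q_2/q_1 = 0.318794, so q_1* = 55/(7 + 3·0.318794) = 6.9127 and q_2* = 0.318794·6.9127 = 2.2037.

q_1* = 6.9127, q_2* = 2.2037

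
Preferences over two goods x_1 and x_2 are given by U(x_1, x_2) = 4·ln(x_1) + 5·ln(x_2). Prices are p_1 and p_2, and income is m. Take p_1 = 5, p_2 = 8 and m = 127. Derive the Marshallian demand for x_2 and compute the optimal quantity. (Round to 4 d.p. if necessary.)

Tangency: MRS = (4/5)·x_2/x_1 = p_1/p_2.
So 4·p_2·x_2 = 5·p_1·x_1; combined with the budget, a share 4/9 of income goes to x_1.
Demand: x_1*(p_1,p_2,m) = 4/9·m/p_1 and x_2* = 5/9·m/p_2.
At p_1=5, p_2=8, m=127: x_2* = 5/9·127/8 = 8.8194.

x_2* = 8.8194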